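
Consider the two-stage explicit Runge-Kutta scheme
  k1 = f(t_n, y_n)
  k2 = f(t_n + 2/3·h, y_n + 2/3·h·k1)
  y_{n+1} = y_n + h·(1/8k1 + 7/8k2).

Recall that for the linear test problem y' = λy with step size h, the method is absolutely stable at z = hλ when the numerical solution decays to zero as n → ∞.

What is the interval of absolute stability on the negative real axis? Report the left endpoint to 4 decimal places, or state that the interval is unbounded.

With y'=λy (z=hλ):
  k1=λy_n ⇒ h·k1=z·y_n;  k2=λ(1+2/3z)y_n ⇒ h·k2=z(1+2/3z)y_n
  y_{n+1}/y_n = 1 + 1/8z + 7/8z(1+2/3z) = 1 + z + 7/12z²
  ⇒ R(z) = 1 + z + 7/12z².

Solve |R(x)|<1 on ℝ⁻.
x=-0.94: |R|=0.5754
R=1: x+7/12x²=0 ⇒ x=−12/7=-1.7143; min R=1−1/(4·7/12)=0.5714>−1
Confirm numerically:
  x=-1.096: |R|=0.60471 <1
  x=-1.010: |R|=0.58506 <1
  x=-0.846: |R|=0.57150 <1
  x=-2.046: |R|=1.39590 >1
  x=-2.027: |R|=1.36976 >1
  x=-1.870: |R|=1.16986 >1
So |R|<1 on (-1.7143, 0).

(-1.7143, 0).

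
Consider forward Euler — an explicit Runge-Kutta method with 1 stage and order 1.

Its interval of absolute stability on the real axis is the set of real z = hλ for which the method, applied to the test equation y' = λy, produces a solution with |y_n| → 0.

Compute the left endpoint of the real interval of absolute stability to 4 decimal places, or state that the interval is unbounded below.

left endpoint -2.0000.

With y'=λy (z=hλ):
  order 1, 1-stage ⇒ R(z)=1+z
  (e.g. R(-1.39)=-0.39000, |R|=0.39000)

Solve |R(x)|<1 on ℝ⁻.
x=-1.39: |R|=0.3900
|R(-2.35)|=1.3500 |R(-2.16)|=1.1600 |R(-0.95)|=0.0500
Bisect:
  x_lo=-2.6562 |R|=1.6562  x_hi=-0.2478 |R|=0.7522
  mid=-1.45198 |R|=0.45198 →hi
  mid=-2.05409 |R|=1.05409 →lo
  mid=-1.75303 |R|=0.75303 →hi
  mid=-1.90356 |R|=0.90356 →hi
  mid=-1.97882 |R|=0.97882 →hi
  mid=-2.01646 |R|=1.01646 →lo
  mid=-1.99764 |R|=0.99764 →hi
  mid=-2.00705 |R|=1.00705 →lo
  mid=-2.00234 |R|=1.00234 →lo
  ...
  [-2.00014,-1.99999] ⇒ x*=-2.0000
Stable set (-2.0000, 0).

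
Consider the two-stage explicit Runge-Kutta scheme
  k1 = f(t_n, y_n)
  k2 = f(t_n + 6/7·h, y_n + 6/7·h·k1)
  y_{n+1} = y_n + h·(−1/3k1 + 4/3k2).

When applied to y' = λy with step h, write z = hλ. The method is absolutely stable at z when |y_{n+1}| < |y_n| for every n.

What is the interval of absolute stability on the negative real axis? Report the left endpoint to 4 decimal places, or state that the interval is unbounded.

(-0.8750, 0).

With y'=λy (z=hλ):
  k1=λy_n ⇒ h·k1=z·y_n;  k2=λ(1+6/7z)y_n ⇒ h·k2=z(1+6/7z)y_n
  y_{n+1}/y_n = 1 − 1/3z + 4/3z(1+6/7z) = 1 + z + 8/7z²
  Hence R(z) = 1 + z + 8/7z².

Boundary: |R(x)|=1, x<0.
x=-0.37: |R|=0.7865
R=1: x+8/7x²=0 ⇒ x=−7/8=-0.8750; min R=1−1/(4·8/7)=0.7812>−1
Confirm numerically:
  x=-0.586: |R|=0.80645 <1
  x=-0.489: |R|=0.78428 <1
  x=-0.422: |R|=0.78152 <1
  x=-0.415: |R|=0.78183 <1
  x=-1.217: |R|=1.47567 >1
  x=-1.099: |R|=1.28134 >1
  x=-1.042: |R|=1.19887 >1
Stable set (-0.8750, 0).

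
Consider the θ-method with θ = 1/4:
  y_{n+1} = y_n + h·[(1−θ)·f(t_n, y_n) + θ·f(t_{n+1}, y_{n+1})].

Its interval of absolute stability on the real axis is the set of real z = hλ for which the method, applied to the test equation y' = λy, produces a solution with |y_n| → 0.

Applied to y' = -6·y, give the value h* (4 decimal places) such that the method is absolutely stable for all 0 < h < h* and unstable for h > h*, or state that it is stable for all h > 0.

(-4.0000,0); λ=-6 ⇒ h* = (4)/6 = 0.6667.

Set f=λy, z=hλ:
  y_{n+1} = y_n + z·[3/4·y_n + 1/4·y_{n+1}] ⇒ (1 − 1/4z)y_{n+1} = (1 + 3/4z)y_n
  ⇒ R(z) = (1 + 3/4z)/(1 − 1/4z).

Boundary: |R(x)|=1, x<0.
x=-1.2: |R|=0.0769
R=−1: 1+3/4x = −1+1/4x ⇒ -1/2x=2 ⇒ x=2/(-1/2)=-4.0000
Confirm numerically:
  x=-3.529: |R|=0.87488 <1
  x=-2.820: |R|=0.65396 <1
  x=-2.368: |R|=0.48744 <1
  x=-2.183: |R|=0.41226 <1
  x=-4.408: |R|=1.09705 >1
  x=-4.335: |R|=1.08038 >1
So |R|<1 on (-4.0000, 0).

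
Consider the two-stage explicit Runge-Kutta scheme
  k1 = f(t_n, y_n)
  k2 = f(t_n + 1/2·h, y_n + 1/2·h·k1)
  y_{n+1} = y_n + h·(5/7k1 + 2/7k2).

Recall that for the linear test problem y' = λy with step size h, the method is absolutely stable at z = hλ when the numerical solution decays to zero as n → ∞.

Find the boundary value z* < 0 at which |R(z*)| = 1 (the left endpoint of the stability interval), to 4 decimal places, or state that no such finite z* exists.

With y'=λy (z=hλ):
  k1=λy_n ⇒ h·k1=z·y_n;  k2=λ(1+1/2z)y_n ⇒ h·k2=z(1+1/2z)y_n
  y_{n+1}/y_n = 1 + 5/7z + 2/7z(1+1/2z) = 1 + z + 1/7z²
  R(z) = 1 + z + 1/7z².

Solve |R(x)|<1 on ℝ⁻.
x=-0.41: |R|=0.6140
R=1: x+1/7x²=0 ⇒ x=−7=-7.0000; min R=1−1/(4·1/7)=-0.7500>−1
Confirm numerically:
  x=-6.924: |R|=0.92483 <1
  x=-6.800: |R|=0.80571 <1
  x=-3.663: |R|=0.74620 <1
  x=-7.535: |R|=1.57589 >1
  x=-7.534: |R|=1.57474 >1
  x=-7.128: |R|=1.13034 >1
Stable set (-7.0000, 0).

left endpoint -7.0000.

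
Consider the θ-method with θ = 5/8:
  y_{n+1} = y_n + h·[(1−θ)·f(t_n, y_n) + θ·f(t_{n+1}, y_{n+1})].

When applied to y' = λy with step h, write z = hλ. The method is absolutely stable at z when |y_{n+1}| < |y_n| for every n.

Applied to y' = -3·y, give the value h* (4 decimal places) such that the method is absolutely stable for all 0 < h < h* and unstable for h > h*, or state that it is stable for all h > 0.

(−∞, 0) — no finite endpoint. Any h>0 works for λ=-3.

Test eqn y'=λy, z=hλ:
  y_{n+1} = y_n + z·[3/8·y_n + 5/8·y_{n+1}] ⇒ (1 − 5/8z)y_{n+1} = (1 + 3/8z)y_n
  Hence R(z) = (1 + 3/8z)/(1 − 5/8z).

Solve |R(x)|<1 on ℝ⁻.
x=-1.78: |R|=0.1574
x=-2: |R|=0.1111
x=-10: |R|=0.3793
x=-100: |R|=0.5748
θ=5/8≥1/2 ⇒ |1+3/8x|<|1−5/8x| ∀x<0 ⇒ unbounded interval.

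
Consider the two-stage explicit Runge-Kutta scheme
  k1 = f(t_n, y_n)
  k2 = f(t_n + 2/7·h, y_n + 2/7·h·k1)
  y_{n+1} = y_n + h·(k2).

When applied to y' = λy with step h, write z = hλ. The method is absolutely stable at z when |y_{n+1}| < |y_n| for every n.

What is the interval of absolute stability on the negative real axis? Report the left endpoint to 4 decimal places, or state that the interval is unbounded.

Test eqn y'=λy, z=hλ:
  k1=λy_n ⇒ h·k1=z·y_n;  k2=λ(1+2/7z)y_n ⇒ h·k2=z(1+2/7z)y_n
  y_{n+1}/y_n = 1 + z(1+2/7z) = 1 + z + 2/7z²
  Hence R(z) = 1 + z + 2/7z².

Find x<0 with |R(x)|<1.
x=-1.55: |R|=0.1364
R=1: x+2/7x²=0 ⇒ x=−7/2=-3.5000; min R=1−1/(4·2/7)=0.1250>−1
Confirm numerically:
  x=-3.030: |R|=0.59311 <1
  x=-2.045: |R|=0.14986 <1
  x=-1.785: |R|=0.12535 <1
  x=-1.451: |R|=0.15054 <1
  x=-3.831: |R|=1.36230 >1
  x=-3.801: |R|=1.32689 >1
  x=-3.672: |R|=1.18045 >1
Interval (-3.5000, 0).

z∈(-3.5000,0).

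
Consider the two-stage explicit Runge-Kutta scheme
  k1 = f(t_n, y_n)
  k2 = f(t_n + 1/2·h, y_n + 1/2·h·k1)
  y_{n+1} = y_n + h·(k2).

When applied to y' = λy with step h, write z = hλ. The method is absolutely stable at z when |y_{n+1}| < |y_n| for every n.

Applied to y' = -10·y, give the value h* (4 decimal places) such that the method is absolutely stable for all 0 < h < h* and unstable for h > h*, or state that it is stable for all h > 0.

(-2.0000,0); λ=-10 ⇒ h* = (2)/10 = 0.2000.

Test eqn y'=λy, z=hλ:
  k1=λy_n ⇒ h·k1=z·y_n;  k2=λ(1+1/2z)y_n ⇒ h·k2=z(1+1/2z)y_n
  y_{n+1}/y_n = 1 + z(1+1/2z) = 1 + z + 1/2z²
  Hence R(z) = 1 + z + 1/2z².

Solve |R(x)|<1 on ℝ⁻.
x=-0.71: |R|=0.5421
R=1: x+1/2x²=0 ⇒ x=−2=-2.0000; min R=1−1/(4·1/2)=0.5000>−1
Confirm numerically:
  x=-1.517: |R|=0.63364 <1
  x=-1.141: |R|=0.50994 <1
  x=-1.072: |R|=0.50259 <1
  x=-0.970: |R|=0.50045 <1
  x=-2.527: |R|=1.66586 >1
  x=-2.278: |R|=1.31664 >1
Stable set (-2.0000, 0).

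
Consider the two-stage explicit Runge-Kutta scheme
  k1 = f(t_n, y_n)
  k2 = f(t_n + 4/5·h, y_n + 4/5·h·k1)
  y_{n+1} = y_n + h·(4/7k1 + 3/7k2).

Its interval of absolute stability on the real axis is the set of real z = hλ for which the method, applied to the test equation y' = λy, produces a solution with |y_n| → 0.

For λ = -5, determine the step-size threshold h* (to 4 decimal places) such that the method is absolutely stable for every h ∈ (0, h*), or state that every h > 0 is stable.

Set f=λy, z=hλ:
  k1=λy_n ⇒ h·k1=z·y_n;  k2=λ(1+4/5z)y_n ⇒ h·k2=z(1+4/5z)y_n
  y_{n+1}/y_n = 1 + 4/7z + 3/7z(1+4/5z) = 1 + z + 12/35z²
  ⇒ R(z) = 1 + z + 12/35z².

Solve |R(x)|<1 on ℝ⁻.
x=-1.43: |R|=0.2711
R=1: x+12/35x²=0 ⇒ x=−35/12=-2.9167; min R=1−1/(4·12/35)=0.2708>−1
Confirm numerically:
  x=-2.068: |R|=0.39827 <1
  x=-2.022: |R|=0.37977 <1
  x=-1.512: |R|=0.27182 <1
  x=-1.172: |R|=0.29894 <1
  x=-3.413: |R|=1.58080 >1
  x=-3.409: |R|=1.57544 >1
  x=-3.304: |R|=1.43877 >1
Interval (-2.9167, 0).

(-2.9167,0); λ=-5 ⇒ h* = (35/12)/5 = 0.5833.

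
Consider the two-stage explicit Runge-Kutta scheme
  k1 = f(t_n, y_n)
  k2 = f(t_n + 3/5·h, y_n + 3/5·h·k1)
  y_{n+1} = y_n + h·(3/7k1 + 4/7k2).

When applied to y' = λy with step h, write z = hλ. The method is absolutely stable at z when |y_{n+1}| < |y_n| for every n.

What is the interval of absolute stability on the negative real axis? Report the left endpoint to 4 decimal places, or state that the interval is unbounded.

With y'=λy (z=hλ):
  k1=λy_n ⇒ h·k1=z·y_n;  k2=λ(1+3/5z)y_n ⇒ h·k2=z(1+3/5z)y_n
  y_{n+1}/y_n = 1 + 3/7z + 4/7z(1+3/5z) = 1 + z + 12/35z²
  so R(z) = 1 + z + 12/35z².

Find x<0 with |R(x)|<1.
x=-1.47: |R|=0.2709
R=1: x+12/35x²=0 ⇒ x=−35/12=-2.9167; min R=1−1/(4·12/35)=0.2708>−1
Confirm numerically:
  x=-2.743: |R|=0.83667 <1
  x=-2.321: |R|=0.52599 <1
  x=-1.479: |R|=0.27098 <1
  x=-3.470: |R|=1.65831 >1
  x=-3.464: |R|=1.65004 >1
  x=-3.200: |R|=1.31086 >1
Interval (-2.9167, 0).

z∈(-2.9167,0).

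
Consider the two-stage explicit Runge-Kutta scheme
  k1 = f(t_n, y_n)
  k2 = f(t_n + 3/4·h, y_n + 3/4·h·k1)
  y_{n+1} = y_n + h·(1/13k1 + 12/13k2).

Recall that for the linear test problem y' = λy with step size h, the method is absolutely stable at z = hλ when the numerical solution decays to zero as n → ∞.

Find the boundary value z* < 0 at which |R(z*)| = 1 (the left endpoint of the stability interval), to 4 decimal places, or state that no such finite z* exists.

Test eqn y'=λy, z=hλ:
  k1=λy_n ⇒ h·k1=z·y_n;  k2=λ(1+3/4z)y_n ⇒ h·k2=z(1+3/4z)y_n
  y_{n+1}/y_n = 1 + 1/13z + 12/13z(1+3/4z) = 1 + z + 9/13z²
  ⇒ R(z) = 1 + z + 9/13z².

Boundary: |R(x)|=1, x<0.
x=-0.86: |R|=0.6520
R=1: x+9/13x²=0 ⇒ x=−13/9=-1.4444; min R=1−1/(4·9/13)=0.6389>−1
Confirm numerically:
  x=-1.222: |R|=0.81181 <1
  x=-1.214: |R|=0.80632 <1
  x=-1.020: |R|=0.70028 <1
  x=-0.743: |R|=0.63919 <1
  x=-1.799: |R|=1.44159 >1
  x=-1.632: |R|=1.21191 >1
Stable set (-1.4444, 0).

z* = -1.4444.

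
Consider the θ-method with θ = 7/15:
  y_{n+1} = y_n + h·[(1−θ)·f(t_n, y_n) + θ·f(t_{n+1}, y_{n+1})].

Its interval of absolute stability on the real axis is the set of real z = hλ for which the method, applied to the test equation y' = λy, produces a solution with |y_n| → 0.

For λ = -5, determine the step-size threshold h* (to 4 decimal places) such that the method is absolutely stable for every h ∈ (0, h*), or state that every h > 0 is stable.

With y'=λy (z=hλ):
  y_{n+1} = y_n + z·[8/15·y_n + 7/15·y_{n+1}] ⇒ (1 − 7/15z)y_{n+1} = (1 + 8/15z)y_n
  ⇒ R(z) = (1 + 8/15z)/(1 − 7/15z).

Boundary: |R(x)|=1, x<0.
x=-1.2: |R|=0.2308
R=−1: 1+8/15x = −1+7/15x ⇒ -1/15x=2 ⇒ x=2/(-1/15)=-30.0000
Confirm numerically:
  x=-29.230: |R|=0.99649 <1
  x=-18.722: |R|=0.92278 <1
  x=-14.631: |R|=0.86911 <1
  x=-13.824: |R|=0.85527 <1
  x=-30.552: |R|=1.00241 >1
  x=-30.513: |R|=1.00224 >1
  x=-30.202: |R|=1.00089 >1
So |R|<1 on (-30.0000, 0).

(-30.0000,0); λ=-5 ⇒ h* = (30)/5 = 6.0000.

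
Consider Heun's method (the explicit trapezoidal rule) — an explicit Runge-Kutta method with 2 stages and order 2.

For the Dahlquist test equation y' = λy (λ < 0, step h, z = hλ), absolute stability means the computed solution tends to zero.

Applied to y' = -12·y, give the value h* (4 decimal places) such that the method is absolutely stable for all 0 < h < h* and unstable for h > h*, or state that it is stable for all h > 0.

On y'=λy, z=hλ:
  order 2, 2-stage ⇒ R(z)=1+z+z^2/2
  (e.g. R(-0.65)=0.56125, |R|=0.56125)

Find x<0 with |R(x)|<1.
x=-0.65: |R|=0.5613
|R(-2.17)|=1.1845 |R(-1.53)|=0.6404 |R(-0.87)|=0.5085
Bisect:
  x_lo=-2.5892 |R|=1.7628  x_hi=-0.3857 |R|=0.6887
  mid=-1.48746 |R|=0.61881 →hi
  mid=-2.03835 |R|=1.03908 →lo
  mid=-1.76290 |R|=0.79101 →hi
  mid=-1.90063 |R|=0.90556 →hi
  mid=-1.96949 |R|=0.96995 →hi
  mid=-2.00392 |R|=1.00392 →lo
  mid=-1.98670 |R|=0.98679 →hi
  mid=-1.99531 |R|=0.99532 →hi
  mid=-1.99961 |R|=0.99961 →hi
  ...
  [-2.00002,-1.99988] ⇒ x*=-2.0000
So |R|<1 on (-2.0000, 0).

(-2.0000,0); λ=-12 ⇒ h* = 0.1667.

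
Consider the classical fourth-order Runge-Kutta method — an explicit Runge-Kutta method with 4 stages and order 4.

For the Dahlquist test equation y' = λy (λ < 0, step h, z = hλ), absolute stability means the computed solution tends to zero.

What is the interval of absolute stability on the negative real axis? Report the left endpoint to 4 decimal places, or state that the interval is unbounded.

On y'=λy, z=hλ:
  order 4, 4-stage ⇒ R(z)=1+z+z^2/2+z^3/6+z^4/24
  (e.g. R(-1.38)=0.28530, |R|=0.28530)

Boundary: |R(x)|=1, x<0.
x=-1.38: |R|=0.2853
|R(-2.52)|=0.6683 |R(-1.99)|=0.3300 |R(-0.52)|=0.5948
Bisect:
  x_lo=-3.2145 |R|=1.8649  x_hi=-0.2508 |R|=0.7782
  mid=-1.73266 |R|=0.27698 →hi
  mid=-2.47357 |R|=0.62312 →hi
  mid=-2.84403 |R|=1.09223 →lo
  mid=-2.65880 |R|=0.82545 →hi
  mid=-2.75142 |R|=0.95011 →hi
  mid=-2.79772 |R|=1.01890 →lo
  mid=-2.77457 |R|=0.98395 →hi
  mid=-2.78615 |R|=1.00129 →lo
  mid=-2.78036 |R|=0.99258 →hi
  mid=-2.78325 |R|=0.99693 →hi
  ...
  [-2.78542,-2.78524] ⇒ x*=-2.7853
Stable set (-2.7853, 0).

(-2.7853, 0).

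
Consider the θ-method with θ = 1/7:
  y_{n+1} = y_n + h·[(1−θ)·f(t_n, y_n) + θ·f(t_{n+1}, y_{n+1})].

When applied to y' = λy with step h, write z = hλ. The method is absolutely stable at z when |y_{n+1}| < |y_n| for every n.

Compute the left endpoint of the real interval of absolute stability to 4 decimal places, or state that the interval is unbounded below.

Set f=λy, z=hλ:
  y_{n+1} = y_n + z·[6/7·y_n + 1/7·y_{n+1}] ⇒ (1 − 1/7z)y_{n+1} = (1 + 6/7z)y_n
  so R(z) = (1 + 6/7z)/(1 − 1/7z).

Solve |R(x)|<1 on ℝ⁻.
x=-0.59: |R|=0.4559
R=−1: 1+6/7x = −1+1/7x ⇒ -5/7x=2 ⇒ x=2/(-5/7)=-2.8000
Confirm numerically:
  x=-2.362: |R|=0.76608 <1
  x=-2.345: |R|=0.75655 <1
  x=-1.320: |R|=0.11058 <1
  x=-3.049: |R|=1.12389 >1
  x=-2.922: |R|=1.06148 >1
  x=-2.843: |R|=1.02184 >1
Stable set (-2.8000, 0).

left endpoint -2.8000.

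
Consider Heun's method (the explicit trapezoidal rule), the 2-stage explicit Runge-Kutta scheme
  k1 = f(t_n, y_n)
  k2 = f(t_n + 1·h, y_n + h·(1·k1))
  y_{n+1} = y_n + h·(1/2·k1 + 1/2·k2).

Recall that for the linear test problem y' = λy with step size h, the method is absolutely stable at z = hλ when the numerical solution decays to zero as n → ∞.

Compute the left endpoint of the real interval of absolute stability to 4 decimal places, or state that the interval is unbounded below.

Set f=λy, z=hλ:
  order 2, 2-stage ⇒ R(z)=1+z+z^2/2
  (e.g. R(-1.79)=0.81205, |R|=0.81205)

Need |R(x)|<1, x<0.
x=-1.79: |R|=0.8121
|R(-1.72)|=0.7592 |R(-1.41)|=0.5840 |R(-0.82)|=0.5162
Bisect:
  x_lo=-2.3429 |R|=1.4017  x_hi=-0.2341 |R|=0.7933
  mid=-1.28853 |R|=0.54163 →hi
  mid=-1.81573 |R|=0.83270 →hi
  mid=-2.07932 |R|=1.08247 →lo
  mid=-1.94753 |R|=0.94890 →hi
  mid=-2.01342 |R|=1.01351 →lo
  mid=-1.98048 |R|=0.98067 →hi
  mid=-1.99695 |R|=0.99695 →hi
  ...
  [-2.00004,-1.99991] ⇒ x*=-2.0000
So |R|<1 on (-2.0000, 0).

left endpoint -2.0000.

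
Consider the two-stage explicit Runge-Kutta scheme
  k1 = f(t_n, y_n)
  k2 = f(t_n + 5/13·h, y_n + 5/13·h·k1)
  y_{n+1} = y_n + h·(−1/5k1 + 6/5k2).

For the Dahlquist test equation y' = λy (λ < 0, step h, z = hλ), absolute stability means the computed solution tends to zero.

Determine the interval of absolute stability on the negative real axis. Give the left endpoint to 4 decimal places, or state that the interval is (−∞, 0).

(-2.1667, 0).

With y'=λy (z=hλ):
  k1=λy_n ⇒ h·k1=z·y_n;  k2=λ(1+5/13z)y_n ⇒ h·k2=z(1+5/13z)y_n
  y_{n+1}/y_n = 1 − 1/5z + 6/5z(1+5/13z) = 1 + z + 6/13z²
  Hence R(z) = 1 + z + 6/13z².

Find x<0 with |R(x)|<1.
x=-1.35: |R|=0.4912
R=1: x+6/13x²=0 ⇒ x=−13/6=-2.1667; min R=1−1/(4·6/13)=0.4583>−1
Confirm numerically:
  x=-1.907: |R|=0.77145 <1
  x=-1.525: |R|=0.54837 <1
  x=-1.446: |R|=0.51904 <1
  x=-1.380: |R|=0.49895 <1
  x=-2.601: |R|=1.52140 >1
  x=-2.589: |R|=1.50466 >1
  x=-2.450: |R|=1.32038 >1
So |R|<1 on (-2.1667, 0).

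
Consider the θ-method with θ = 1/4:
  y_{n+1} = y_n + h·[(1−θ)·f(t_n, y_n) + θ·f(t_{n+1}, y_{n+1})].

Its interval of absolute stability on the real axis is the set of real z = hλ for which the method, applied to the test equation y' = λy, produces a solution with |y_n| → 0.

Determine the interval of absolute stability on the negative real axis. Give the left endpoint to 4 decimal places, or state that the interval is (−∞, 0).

With y'=λy (z=hλ):
  y_{n+1} = y_n + z·[3/4·y_n + 1/4·y_{n+1}] ⇒ (1 − 1/4z)y_{n+1} = (1 + 3/4z)y_n
  ⇒ R(z) = (1 + 3/4z)/(1 − 1/4z).

Boundary: |R(x)|=1, x<0.
x=-0.59: |R|=0.4858
R=−1: 1+3/4x = −1+1/4x ⇒ -1/2x=2 ⇒ x=2/(-1/2)=-4.0000
Confirm numerically:
  x=-3.548: |R|=0.88023 <1
  x=-3.526: |R|=0.87404 <1
  x=-1.828: |R|=0.25463 <1
  x=-4.433: |R|=1.10269 >1
  x=-4.309: |R|=1.07438 >1
Stable set (-4.0000, 0).

(-4.0000, 0).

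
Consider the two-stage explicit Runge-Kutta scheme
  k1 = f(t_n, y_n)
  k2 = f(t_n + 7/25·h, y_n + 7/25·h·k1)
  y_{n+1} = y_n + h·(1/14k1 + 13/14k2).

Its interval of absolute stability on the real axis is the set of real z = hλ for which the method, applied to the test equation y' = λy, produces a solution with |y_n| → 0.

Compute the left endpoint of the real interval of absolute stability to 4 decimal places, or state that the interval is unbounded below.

z* = -3.8462.

Set f=λy, z=hλ:
  k1=λy_n ⇒ h·k1=z·y_n;  k2=λ(1+7/25z)y_n ⇒ h·k2=z(1+7/25z)y_n
  y_{n+1}/y_n = 1 + 1/14z + 13/14z(1+7/25z) = 1 + z + 13/50z²
  so R(z) = 1 + z + 13/50z².

Find x<0 with |R(x)|<1.
x=-0.9: |R|=0.3106
R=1: x+13/50x²=0 ⇒ x=−50/13=-3.8462; min R=1−1/(4·13/50)=0.0385>−1
Confirm numerically:
  x=-3.485: |R|=0.67276 <1
  x=-2.872: |R|=0.27258 <1
  x=-2.595: |R|=0.15585 <1
  x=-1.585: |R|=0.06818 <1
  x=-4.140: |R|=1.31630 >1
  x=-3.961: |R|=1.11828 >1
  x=-3.894: |R|=1.04844 >1
So |R|<1 on (-3.8462, 0).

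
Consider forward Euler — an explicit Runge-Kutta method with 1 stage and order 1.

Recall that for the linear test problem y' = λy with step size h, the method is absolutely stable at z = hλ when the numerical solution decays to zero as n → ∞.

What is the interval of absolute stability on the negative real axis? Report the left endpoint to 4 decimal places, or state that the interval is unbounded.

z∈(-2.0000,0).

With y'=λy (z=hλ):
  order 1, 1-stage ⇒ R(z)=1+z
  (e.g. R(-0.84)=0.16000, |R|=0.16000)

Solve |R(x)|<1 on ℝ⁻.
x=-0.84: |R|=0.1600
|R(-1.18)|=0.1800 |R(-0.89)|=0.1100 |R(-0.83)|=0.1700
Bisect:
  x_lo=-2.5167 |R|=1.5167  x_hi=-0.2050 |R|=0.7950
  mid=-1.36082 |R|=0.36082 →hi
  mid=-1.93874 |R|=0.93874 →hi
  mid=-2.22771 |R|=1.22771 →lo
  mid=-2.08323 |R|=1.08323 →lo
  mid=-2.01098 |R|=1.01098 →lo
  mid=-1.97486 |R|=0.97486 →hi
  mid=-1.99292 |R|=0.99292 →hi
  mid=-2.00195 |R|=1.00195 →lo
  mid=-1.99744 |R|=0.99744 →hi
  ...
  [-2.00012,-1.99998] ⇒ x*=-2.0000
Interval (-2.0000, 0).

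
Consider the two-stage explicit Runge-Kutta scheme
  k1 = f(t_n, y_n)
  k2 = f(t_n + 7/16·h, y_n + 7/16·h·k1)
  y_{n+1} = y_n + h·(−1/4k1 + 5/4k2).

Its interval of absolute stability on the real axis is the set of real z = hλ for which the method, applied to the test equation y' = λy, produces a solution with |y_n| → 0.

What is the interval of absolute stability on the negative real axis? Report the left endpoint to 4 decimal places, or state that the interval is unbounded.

Set f=λy, z=hλ:
  k1=λy_n ⇒ h·k1=z·y_n;  k2=λ(1+7/16z)y_n ⇒ h·k2=z(1+7/16z)y_n
  y_{n+1}/y_n = 1 − 1/4z + 5/4z(1+7/16z) = 1 + z + 35/64z²
  so R(z) = 1 + z + 35/64z².

Solve |R(x)|<1 on ℝ⁻.
x=-0.91: |R|=0.5429
R=1: x+35/64x²=0 ⇒ x=−64/35=-1.8286; min R=1−1/(4·35/64)=0.5429>−1
Confirm numerically:
  x=-1.612: |R|=0.80908 <1
  x=-1.591: |R|=0.79329 <1
  x=-1.253: |R|=0.60560 <1
  x=-1.252: |R|=0.60523 <1
  x=-2.204: |R|=1.45251 >1
  x=-2.061: |R|=1.26197 >1
Interval (-1.8286, 0).

(-1.8286, 0).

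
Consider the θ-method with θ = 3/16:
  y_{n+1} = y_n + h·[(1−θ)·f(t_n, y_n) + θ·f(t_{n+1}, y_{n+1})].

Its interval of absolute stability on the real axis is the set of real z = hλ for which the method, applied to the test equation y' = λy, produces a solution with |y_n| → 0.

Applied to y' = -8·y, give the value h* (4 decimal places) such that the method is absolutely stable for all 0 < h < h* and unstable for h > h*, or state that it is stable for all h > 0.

(-3.2000,0); λ=-8 ⇒ h* = (16/5)/8 = 0.4000.

Test eqn y'=λy, z=hλ:
  y_{n+1} = y_n + z·[13/16·y_n + 3/16·y_{n+1}] ⇒ (1 − 3/16z)y_{n+1} = (1 + 13/16z)y_n
  so R(z) = (1 + 13/16z)/(1 − 3/16z).

Find x<0 with |R(x)|<1.
x=-1.47: |R|=0.1524
R=−1: 1+13/16x = −1+3/16x ⇒ -5/8x=2 ⇒ x=2/(-5/8)=-3.2000
Confirm numerically:
  x=-2.490: |R|=0.69749 <1
  x=-2.426: |R|=0.66750 <1
  x=-1.947: |R|=0.42631 <1
  x=-1.469: |R|=0.15176 <1
  x=-3.796: |R|=1.21761 >1
  x=-3.745: |R|=1.20011 >1
  x=-3.266: |R|=1.02558 >1
Interval (-3.2000, 0).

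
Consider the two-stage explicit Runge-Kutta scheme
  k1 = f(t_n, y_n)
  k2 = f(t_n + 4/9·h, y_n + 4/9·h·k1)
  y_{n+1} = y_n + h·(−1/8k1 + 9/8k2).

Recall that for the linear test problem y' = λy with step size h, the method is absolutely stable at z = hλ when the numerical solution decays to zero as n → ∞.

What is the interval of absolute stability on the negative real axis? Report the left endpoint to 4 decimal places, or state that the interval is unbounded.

With y'=λy (z=hλ):
  k1=λy_n ⇒ h·k1=z·y_n;  k2=λ(1+4/9z)y_n ⇒ h·k2=z(1+4/9z)y_n
  y_{n+1}/y_n = 1 − 1/8z + 9/8z(1+4/9z) = 1 + z + 1/2z²
  so R(z) = 1 + z + 1/2z².

Solve |R(x)|<1 on ℝ⁻.
x=-1.28: |R|=0.5392
R=1: x+1/2x²=0 ⇒ x=−2=-2.0000; min R=1−1/(4·1/2)=0.5000>−1
Confirm numerically:
  x=-1.346: |R|=0.55986 <1
  x=-1.202: |R|=0.52040 <1
  x=-0.953: |R|=0.50110 <1
  x=-2.536: |R|=1.67965 >1
  x=-2.376: |R|=1.44669 >1
Stable set (-2.0000, 0).

(-2.0000, 0).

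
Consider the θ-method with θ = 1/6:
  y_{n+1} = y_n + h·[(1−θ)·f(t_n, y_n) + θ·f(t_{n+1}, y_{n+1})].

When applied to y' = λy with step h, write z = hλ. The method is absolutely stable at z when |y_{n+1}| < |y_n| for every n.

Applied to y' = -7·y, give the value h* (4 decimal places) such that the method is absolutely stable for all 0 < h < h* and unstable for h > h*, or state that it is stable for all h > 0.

Set f=λy, z=hλ:
  y_{n+1} = y_n + z·[5/6·y_n + 1/6·y_{n+1}] ⇒ (1 − 1/6z)y_{n+1} = (1 + 5/6z)y_n
  Hence R(z) = (1 + 5/6z)/(1 − 1/6z).

Find x<0 with |R(x)|<1.
x=-0.82: |R|=0.2786
R=−1: 1+5/6x = −1+1/6x ⇒ -2/3x=2 ⇒ x=2/(-2/3)=-3.0000
Confirm numerically:
  x=-2.871: |R|=0.94183 <1
  x=-2.488: |R|=0.75872 <1
  x=-1.721: |R|=0.33739 <1
  x=-1.291: |R|=0.06241 <1
  x=-3.487: |R|=1.20533 >1
  x=-3.307: |R|=1.13194 >1
  x=-3.303: |R|=1.13028 >1
Stable set (-3.0000, 0).

(-3.0000,0); λ=-7 ⇒ h* = (3)/7 = 0.4286.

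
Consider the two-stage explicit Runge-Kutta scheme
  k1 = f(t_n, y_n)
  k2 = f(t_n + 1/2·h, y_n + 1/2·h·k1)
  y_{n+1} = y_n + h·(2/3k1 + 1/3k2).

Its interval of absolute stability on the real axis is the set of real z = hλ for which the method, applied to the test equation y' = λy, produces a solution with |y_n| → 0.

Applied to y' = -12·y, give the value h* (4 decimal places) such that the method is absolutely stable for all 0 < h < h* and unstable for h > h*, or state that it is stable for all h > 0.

(-6.0000,0); λ=-12 ⇒ h* = (6)/12 = 0.5000.

Test eqn y'=λy, z=hλ:
  k1=λy_n ⇒ h·k1=z·y_n;  k2=λ(1+1/2z)y_n ⇒ h·k2=z(1+1/2z)y_n
  y_{n+1}/y_n = 1 + 2/3z + 1/3z(1+1/2z) = 1 + z + 1/6z²
  Hence R(z) = 1 + z + 1/6z².

Solve |R(x)|<1 on ℝ⁻.
x=-1.72: |R|=0.2269
R=1: x+1/6x²=0 ⇒ x=−6=-6.0000; min R=1−1/(4·1/6)=-0.5000>−1
Confirm numerically:
  x=-5.337: |R|=0.41026 <1
  x=-4.962: |R|=0.14157 <1
  x=-3.910: |R|=0.36198 <1
  x=-6.524: |R|=1.56976 >1
  x=-6.129: |R|=1.13177 >1
So |R|<1 on (-6.0000, 0).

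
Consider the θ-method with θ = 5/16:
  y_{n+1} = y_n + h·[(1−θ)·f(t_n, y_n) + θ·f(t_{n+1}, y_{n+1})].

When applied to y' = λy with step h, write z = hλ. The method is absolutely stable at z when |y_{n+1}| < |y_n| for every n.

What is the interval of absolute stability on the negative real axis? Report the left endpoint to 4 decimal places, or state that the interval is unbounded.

Set f=λy, z=hλ:
  y_{n+1} = y_n + z·[11/16·y_n + 5/16·y_{n+1}] ⇒ (1 − 5/16z)y_{n+1} = (1 + 11/16z)y_n
  ⇒ R(z) = (1 + 11/16z)/(1 − 5/16z).

Boundary: |R(x)|=1, x<0.
x=-0.71: |R|=0.4189
R=−1: 1+11/16x = −1+5/16x ⇒ -3/8x=2 ⇒ x=2/(-3/8)=-5.3333
Confirm numerically:
  x=-4.201: |R|=0.81640 <1
  x=-4.110: |R|=0.79918 <1
  x=-2.657: |R|=0.45166 <1
  x=-2.423: |R|=0.37891 <1
  x=-5.827: |R|=1.06563 >1
  x=-5.361: |R|=1.00388 >1
So |R|<1 on (-5.3333, 0).

(-5.3333, 0).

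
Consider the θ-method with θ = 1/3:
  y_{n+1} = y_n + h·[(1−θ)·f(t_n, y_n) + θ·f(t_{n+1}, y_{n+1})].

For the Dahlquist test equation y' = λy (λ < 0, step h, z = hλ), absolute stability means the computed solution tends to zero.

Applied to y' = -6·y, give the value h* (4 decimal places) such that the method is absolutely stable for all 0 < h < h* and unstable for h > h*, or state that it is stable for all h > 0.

Set f=λy, z=hλ:
  y_{n+1} = y_n + z·[2/3·y_n + 1/3·y_{n+1}] ⇒ (1 − 1/3z)y_{n+1} = (1 + 2/3z)y_n
  ⇒ R(z) = (1 + 2/3z)/(1 − 1/3z).

Solve |R(x)|<1 on ℝ⁻.
x=-1.61: |R|=0.0477
R=−1: 1+2/3x = −1+1/3x ⇒ -1/3x=2 ⇒ x=2/(-1/3)=-6.0000
Confirm numerically:
  x=-4.176: |R|=0.74582 <1
  x=-2.987: |R|=0.49674 <1
  x=-2.738: |R|=0.43151 <1
  x=-6.390: |R|=1.04153 >1
  x=-6.387: |R|=1.04123 >1
  x=-6.029: |R|=1.00321 >1
Interval (-6.0000, 0).

(-6.0000,0); λ=-6 ⇒ h* = (6)/6 = 1.0000.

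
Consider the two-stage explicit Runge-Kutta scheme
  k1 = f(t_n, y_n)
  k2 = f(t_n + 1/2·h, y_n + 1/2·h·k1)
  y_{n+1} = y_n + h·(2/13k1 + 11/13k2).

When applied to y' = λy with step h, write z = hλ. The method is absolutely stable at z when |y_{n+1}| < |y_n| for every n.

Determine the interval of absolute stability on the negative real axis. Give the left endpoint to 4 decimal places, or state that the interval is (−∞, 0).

(-2.3636, 0).

With y'=λy (z=hλ):
  k1=λy_n ⇒ h·k1=z·y_n;  k2=λ(1+1/2z)y_n ⇒ h·k2=z(1+1/2z)y_n
  y_{n+1}/y_n = 1 + 2/13z + 11/13z(1+1/2z) = 1 + z + 11/26z²
  so R(z) = 1 + z + 11/26z².

Need |R(x)|<1, x<0.
x=-0.82: |R|=0.4645
R=1: x+11/26x²=0 ⇒ x=−26/11=-2.3636; min R=1−1/(4·11/26)=0.4091>−1
Confirm numerically:
  x=-2.168: |R|=0.82056 <1
  x=-1.811: |R|=0.57657 <1
  x=-1.480: |R|=0.44671 <1
  x=-2.775: |R|=1.48296 >1
  x=-2.460: |R|=1.10029 >1
So |R|<1 on (-2.3636, 0).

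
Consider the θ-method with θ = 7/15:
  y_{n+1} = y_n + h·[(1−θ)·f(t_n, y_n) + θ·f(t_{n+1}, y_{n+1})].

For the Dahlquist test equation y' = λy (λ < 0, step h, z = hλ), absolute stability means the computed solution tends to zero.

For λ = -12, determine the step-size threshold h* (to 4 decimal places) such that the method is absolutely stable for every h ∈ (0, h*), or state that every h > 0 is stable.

(-30.0000,0); λ=-12 ⇒ h* = (30)/12 = 2.5000.

With y'=λy (z=hλ):
  y_{n+1} = y_n + z·[8/15·y_n + 7/15·y_{n+1}] ⇒ (1 − 7/15z)y_{n+1} = (1 + 8/15z)y_n
  R(z) = (1 + 8/15z)/(1 − 7/15z).

Find x<0 with |R(x)|<1.
x=-0.72: |R|=0.4611
R=−1: 1+8/15x = −1+7/15x ⇒ -1/15x=2 ⇒ x=2/(-1/15)=-30.0000
Confirm numerically:
  x=-23.967: |R|=0.96699 <1
  x=-20.092: |R|=0.93634 <1
  x=-16.754: |R|=0.89986 <1
  x=-13.192: |R|=0.84342 <1
  x=-30.579: |R|=1.00253 >1
  x=-30.373: |R|=1.00164 >1
  x=-30.243: |R|=1.00107 >1
Interval (-30.0000, 0).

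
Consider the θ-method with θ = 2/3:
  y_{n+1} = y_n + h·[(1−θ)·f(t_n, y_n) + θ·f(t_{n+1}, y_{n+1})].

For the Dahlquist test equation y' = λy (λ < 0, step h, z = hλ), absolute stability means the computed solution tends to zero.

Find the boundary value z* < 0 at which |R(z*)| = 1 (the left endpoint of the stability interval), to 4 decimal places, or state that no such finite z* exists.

Set f=λy, z=hλ:
  y_{n+1} = y_n + z·[1/3·y_n + 2/3·y_{n+1}] ⇒ (1 − 2/3z)y_{n+1} = (1 + 1/3z)y_n
  Hence R(z) = (1 + 1/3z)/(1 − 2/3z).

Boundary: |R(x)|=1, x<0.
x=-1.11: |R|=0.3621
x=-2: |R|=0.1429
x=-10: |R|=0.3043
x=-100: |R|=0.4778
θ=2/3≥1/2 ⇒ |1+1/3x|<|1−2/3x| ∀x<0 ⇒ unbounded interval.

(−∞, 0) — no finite endpoint.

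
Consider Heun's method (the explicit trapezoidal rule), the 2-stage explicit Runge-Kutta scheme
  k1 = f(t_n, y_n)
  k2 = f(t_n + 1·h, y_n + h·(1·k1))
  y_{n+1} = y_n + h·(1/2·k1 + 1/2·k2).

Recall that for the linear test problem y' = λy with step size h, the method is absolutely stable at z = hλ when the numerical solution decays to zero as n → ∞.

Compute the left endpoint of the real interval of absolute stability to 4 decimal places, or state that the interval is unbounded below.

left endpoint -2.0000.

On y'=λy, z=hλ:
  order 2, 2-stage ⇒ R(z)=1+z+z^2/2
  (e.g. R(-1.12)=0.50720, |R|=0.50720)

Need |R(x)|<1, x<0.
x=-1.12: |R|=0.5072
|R(-2.35)|=1.4113 |R(-0.75)|=0.5312
Bisect:
  x_lo=-2.7460 |R|=2.0243  x_hi=-0.2446 |R|=0.7853
  mid=-1.49532 |R|=0.62267 →hi
  mid=-2.12067 |R|=1.12796 →lo
  mid=-1.80800 |R|=0.82643 →hi
  mid=-1.96433 |R|=0.96497 →hi
  mid=-2.04250 |R|=1.04341 →lo
  mid=-2.00342 |R|=1.00343 →lo
  mid=-1.98388 |R|=0.98401 →hi
  mid=-1.99365 |R|=0.99367 →hi
  ...
  [-2.00006,-1.99991] ⇒ x*=-2.0000
So |R|<1 on (-2.0000, 0).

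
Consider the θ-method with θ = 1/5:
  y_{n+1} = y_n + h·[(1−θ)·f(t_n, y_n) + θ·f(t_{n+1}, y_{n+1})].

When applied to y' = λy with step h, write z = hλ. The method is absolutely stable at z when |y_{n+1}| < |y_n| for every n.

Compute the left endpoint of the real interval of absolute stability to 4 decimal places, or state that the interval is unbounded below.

With y'=λy (z=hλ):
  y_{n+1} = y_n + z·[4/5·y_n + 1/5·y_{n+1}] ⇒ (1 − 1/5z)y_{n+1} = (1 + 4/5z)y_n
  ⇒ R(z) = (1 + 4/5z)/(1 − 1/5z).

Boundary: |R(x)|=1, x<0.
x=-0.93: |R|=0.2159
R=−1: 1+4/5x = −1+1/5x ⇒ -3/5x=2 ⇒ x=2/(-3/5)=-3.3333
Confirm numerically:
  x=-3.078: |R|=0.90517 <1
  x=-2.997: |R|=0.87383 <1
  x=-1.845: |R|=0.34770 <1
  x=-1.438: |R|=0.11681 <1
  x=-3.589: |R|=1.08930 >1
  x=-3.477: |R|=1.05084 >1
Interval (-3.3333, 0).

z* = -3.3333.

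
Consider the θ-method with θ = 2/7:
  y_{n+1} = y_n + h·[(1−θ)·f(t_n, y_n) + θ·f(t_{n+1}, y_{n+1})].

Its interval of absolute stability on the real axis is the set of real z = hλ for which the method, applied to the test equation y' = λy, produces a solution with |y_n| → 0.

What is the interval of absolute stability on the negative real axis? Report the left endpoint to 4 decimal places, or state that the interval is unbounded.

On y'=λy, z=hλ:
  y_{n+1} = y_n + z·[5/7·y_n + 2/7·y_{n+1}] ⇒ (1 − 2/7z)y_{n+1} = (1 + 5/7z)y_n
  R(z) = (1 + 5/7z)/(1 − 2/7z).

Boundary: |R(x)|=1, x<0.
x=-0.52: |R|=0.5473
R=−1: 1+5/7x = −1+2/7x ⇒ -3/7x=2 ⇒ x=2/(-3/7)=-4.6667
Confirm numerically:
  x=-4.284: |R|=0.92626 <1
  x=-2.617: |R|=0.49738 <1
  x=-2.294: |R|=0.38574 <1
  x=-2.086: |R|=0.30702 <1
  x=-4.966: |R|=1.05304 >1
  x=-4.823: |R|=1.02817 >1
Interval (-4.6667, 0).

(-4.6667, 0).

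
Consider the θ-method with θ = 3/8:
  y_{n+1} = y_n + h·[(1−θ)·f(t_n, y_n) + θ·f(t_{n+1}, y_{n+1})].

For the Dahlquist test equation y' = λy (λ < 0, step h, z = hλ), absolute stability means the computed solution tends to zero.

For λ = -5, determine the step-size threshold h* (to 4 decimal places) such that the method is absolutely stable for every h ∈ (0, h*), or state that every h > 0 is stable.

Test eqn y'=λy, z=hλ:
  y_{n+1} = y_n + z·[5/8·y_n + 3/8·y_{n+1}] ⇒ (1 − 3/8z)y_{n+1} = (1 + 5/8z)y_n
  ⇒ R(z) = (1 + 5/8z)/(1 − 3/8z).

Boundary: |R(x)|=1, x<0.
x=-0.55: |R|=0.5440
R=−1: 1+5/8x = −1+3/8x ⇒ -1/4x=2 ⇒ x=2/(-1/4)=-8.0000
Confirm numerically:
  x=-7.920: |R|=0.99496 <1
  x=-7.060: |R|=0.93557 <1
  x=-3.717: |R|=0.55271 <1
  x=-8.283: |R|=1.01723 >1
  x=-8.132: |R|=1.00815 >1
So |R|<1 on (-8.0000, 0).

(-8.0000,0); λ=-5 ⇒ h* = (8)/5 = 1.6000.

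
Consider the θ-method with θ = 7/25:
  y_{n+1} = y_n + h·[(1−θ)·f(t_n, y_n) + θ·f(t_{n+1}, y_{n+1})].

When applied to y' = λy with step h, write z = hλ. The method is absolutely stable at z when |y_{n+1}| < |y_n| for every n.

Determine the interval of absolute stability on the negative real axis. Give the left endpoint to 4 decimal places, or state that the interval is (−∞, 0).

Set f=λy, z=hλ:
  y_{n+1} = y_n + z·[18/25·y_n + 7/25·y_{n+1}] ⇒ (1 − 7/25z)y_{n+1} = (1 + 18/25z)y_n
  so R(z) = (1 + 18/25z)/(1 − 7/25z).

Need |R(x)|<1, x<0.
x=-1.01: |R|=0.2127
R=−1: 1+18/25x = −1+7/25x ⇒ -11/25x=2 ⇒ x=2/(-11/25)=-4.5455
Confirm numerically:
  x=-4.139: |R|=0.91716 <1
  x=-2.675: |R|=0.52945 <1
  x=-2.260: |R|=0.38413 <1
  x=-5.129: |R|=1.10540 >1
  x=-5.062: |R|=1.09402 >1
So |R|<1 on (-4.5455, 0).

z∈(-4.5455,0).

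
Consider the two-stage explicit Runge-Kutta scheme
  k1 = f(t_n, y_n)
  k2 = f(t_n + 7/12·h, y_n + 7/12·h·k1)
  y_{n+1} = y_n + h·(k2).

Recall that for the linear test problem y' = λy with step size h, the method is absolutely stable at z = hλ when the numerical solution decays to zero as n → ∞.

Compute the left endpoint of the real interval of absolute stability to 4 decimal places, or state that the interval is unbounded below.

On y'=λy, z=hλ:
  k1=λy_n ⇒ h·k1=z·y_n;  k2=λ(1+7/12z)y_n ⇒ h·k2=z(1+7/12z)y_n
  y_{n+1}/y_n = 1 + z(1+7/12z) = 1 + z + 7/12z²
  Hence R(z) = 1 + z + 7/12z².

Boundary: |R(x)|=1, x<0.
x=-1.69: |R|=0.9761
R=1: x+7/12x²=0 ⇒ x=−12/7=-1.7143; min R=1−1/(4·7/12)=0.5714>−1
Confirm numerically:
  x=-1.402: |R|=0.74460 <1
  x=-1.266: |R|=0.66894 <1
  x=-1.217: |R|=0.64697 <1
  x=-1.865: |R|=1.16396 >1
  x=-1.847: |R|=1.14299 >1
So |R|<1 on (-1.7143, 0).

left endpoint -1.7143.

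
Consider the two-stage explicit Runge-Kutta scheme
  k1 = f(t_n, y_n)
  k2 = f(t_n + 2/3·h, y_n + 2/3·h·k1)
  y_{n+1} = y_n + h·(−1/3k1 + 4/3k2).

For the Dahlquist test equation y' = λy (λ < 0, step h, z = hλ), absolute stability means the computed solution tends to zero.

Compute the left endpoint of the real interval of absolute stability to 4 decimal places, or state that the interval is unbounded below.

z* = -1.1250.

With y'=λy (z=hλ):
  k1=λy_n ⇒ h·k1=z·y_n;  k2=λ(1+2/3z)y_n ⇒ h·k2=z(1+2/3z)y_n
  y_{n+1}/y_n = 1 − 1/3z + 4/3z(1+2/3z) = 1 + z + 8/9z²
  ⇒ R(z) = 1 + z + 8/9z².

Need |R(x)|<1, x<0.
x=-0.86: |R|=0.7974
R=1: x+8/9x²=0 ⇒ x=−9/8=-1.1250; min R=1−1/(4·8/9)=0.7188>−1
Confirm numerically:
  x=-1.003: |R|=0.89123 <1
  x=-0.992: |R|=0.88272 <1
  x=-0.670: |R|=0.72902 <1
  x=-0.482: |R|=0.72451 <1
  x=-1.385: |R|=1.32009 >1
  x=-1.379: |R|=1.31135 >1
Stable set (-1.1250, 0).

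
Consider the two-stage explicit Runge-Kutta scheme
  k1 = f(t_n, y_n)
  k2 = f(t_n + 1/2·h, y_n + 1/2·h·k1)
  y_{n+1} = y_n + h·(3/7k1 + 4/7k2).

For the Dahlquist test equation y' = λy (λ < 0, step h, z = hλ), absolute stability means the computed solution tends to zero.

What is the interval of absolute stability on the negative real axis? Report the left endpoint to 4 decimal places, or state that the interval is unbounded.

Test eqn y'=λy, z=hλ:
  k1=λy_n ⇒ h·k1=z·y_n;  k2=λ(1+1/2z)y_n ⇒ h·k2=z(1+1/2z)y_n
  y_{n+1}/y_n = 1 + 3/7z + 4/7z(1+1/2z) = 1 + z + 2/7z²
  ⇒ R(z) = 1 + z + 2/7z².

Boundary: |R(x)|=1, x<0.
x=-0.7: |R|=0.4400
R=1: x+2/7x²=0 ⇒ x=−7/2=-3.5000; min R=1−1/(4·2/7)=0.1250>−1
Confirm numerically:
  x=-3.479: |R|=0.97913 <1
  x=-2.482: |R|=0.27809 <1
  x=-1.569: |R|=0.13436 <1
  x=-3.857: |R|=1.39341 >1
  x=-3.818: |R|=1.34689 >1
  x=-3.750: |R|=1.26786 >1
So |R|<1 on (-3.5000, 0).

(-3.5000, 0).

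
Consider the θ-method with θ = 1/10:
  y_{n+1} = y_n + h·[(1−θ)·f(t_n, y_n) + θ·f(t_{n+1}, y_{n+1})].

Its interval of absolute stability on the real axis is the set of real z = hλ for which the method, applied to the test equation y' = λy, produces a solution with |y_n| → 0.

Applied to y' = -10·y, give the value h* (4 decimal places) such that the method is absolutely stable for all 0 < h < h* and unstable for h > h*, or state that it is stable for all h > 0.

On y'=λy, z=hλ:
  y_{n+1} = y_n + z·[9/10·y_n + 1/10·y_{n+1}] ⇒ (1 − 1/10z)y_{n+1} = (1 + 9/10z)y_n
  ⇒ R(z) = (1 + 9/10z)/(1 − 1/10z).

Find x<0 with |R(x)|<1.
x=-0.64: |R|=0.3985
R=−1: 1+9/10x = −1+1/10x ⇒ -4/5x=2 ⇒ x=2/(-4/5)=-2.5000
Confirm numerically:
  x=-2.333: |R|=0.89167 <1
  x=-1.191: |R|=0.06425 <1
  x=-1.085: |R|=0.02120 <1
  x=-2.975: |R|=1.29287 >1
  x=-2.769: |R|=1.16853 >1
  x=-2.590: |R|=1.05719 >1
So |R|<1 on (-2.5000, 0).

(-2.5000,0); λ=-10 ⇒ h* = (5/2)/10 = 0.2500.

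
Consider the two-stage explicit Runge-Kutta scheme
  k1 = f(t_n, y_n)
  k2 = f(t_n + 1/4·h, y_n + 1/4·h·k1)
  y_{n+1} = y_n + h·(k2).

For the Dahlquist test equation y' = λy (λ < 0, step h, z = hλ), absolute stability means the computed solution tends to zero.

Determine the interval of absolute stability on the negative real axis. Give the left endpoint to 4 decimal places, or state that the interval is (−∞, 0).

On y'=λy, z=hλ:
  k1=λy_n ⇒ h·k1=z·y_n;  k2=λ(1+1/4z)y_n ⇒ h·k2=z(1+1/4z)y_n
  y_{n+1}/y_n = 1 + z(1+1/4z) = 1 + z + 1/4z²
  Hence R(z) = 1 + z + 1/4z².

Solve |R(x)|<1 on ℝ⁻.
x=-1.3: |R|=0.1225
R=1: x+1/4x²=0 ⇒ x=−4=-4.0000; min R=1−1/(4·1/4)=0.0000>−1
Confirm numerically:
  x=-3.415: |R|=0.50056 <1
  x=-2.715: |R|=0.12781 <1
  x=-1.632: |R|=0.03386 <1
  x=-4.495: |R|=1.55626 >1
  x=-4.478: |R|=1.53512 >1
  x=-4.178: |R|=1.18592 >1
Stable set (-4.0000, 0).

(-4.0000, 0).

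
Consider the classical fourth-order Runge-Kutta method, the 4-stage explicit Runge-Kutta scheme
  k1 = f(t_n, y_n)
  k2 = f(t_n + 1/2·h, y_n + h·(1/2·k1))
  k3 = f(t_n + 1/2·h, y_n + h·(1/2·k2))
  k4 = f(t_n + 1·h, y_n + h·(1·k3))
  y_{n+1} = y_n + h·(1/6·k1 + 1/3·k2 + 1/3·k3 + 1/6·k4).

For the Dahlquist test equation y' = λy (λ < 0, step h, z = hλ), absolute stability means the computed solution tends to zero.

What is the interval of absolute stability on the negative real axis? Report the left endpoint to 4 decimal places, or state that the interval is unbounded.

With y'=λy (z=hλ):
  order 4, 4-stage ⇒ R(z)=1+z+z^2/2+z^3/6+z^4/24
  (e.g. R(-0.92)=0.40327, |R|=0.40327)

Need |R(x)|<1, x<0.
x=-0.92: |R|=0.4033
|R(-2.16)|=0.4002 |R(-2.09)|=0.3675 |R(-1.94)|=0.3151
Bisect:
  x_lo=-3.2491 |R|=1.9560  x_hi=-0.0729 |R|=0.9297
  mid=-1.66100 |R|=0.27185 →hi
  mid=-2.45503 |R|=0.60603 →hi
  mid=-2.85205 |R|=1.10540 →lo
  mid=-2.65354 |R|=0.81886 →hi
  mid=-2.75280 |R|=0.95210 →hi
  mid=-2.80242 |R|=1.02613 →lo
  mid=-2.77761 |R|=0.98848 →hi
  mid=-2.79002 |R|=1.00714 →lo
  ...
  [-2.78536,-2.78517] ⇒ x*=-2.7853
Interval (-2.7853, 0).

z∈(-2.7853,0).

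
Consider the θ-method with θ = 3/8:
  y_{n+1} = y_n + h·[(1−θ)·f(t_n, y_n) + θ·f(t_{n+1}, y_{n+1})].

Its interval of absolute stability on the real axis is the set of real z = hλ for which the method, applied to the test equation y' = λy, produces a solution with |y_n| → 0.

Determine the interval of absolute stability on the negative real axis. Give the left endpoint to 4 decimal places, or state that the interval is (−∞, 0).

Set f=λy, z=hλ:
  y_{n+1} = y_n + z·[5/8·y_n + 3/8·y_{n+1}] ⇒ (1 − 3/8z)y_{n+1} = (1 + 5/8z)y_n
  Hence R(z) = (1 + 5/8z)/(1 − 3/8z).

Solve |R(x)|<1 on ℝ⁻.
x=-1.22: |R|=0.1630
R=−1: 1+5/8x = −1+3/8x ⇒ -1/4x=2 ⇒ x=2/(-1/4)=-8.0000
Confirm numerically:
  x=-7.706: |R|=0.98110 <1
  x=-7.461: |R|=0.96452 <1
  x=-4.474: |R|=0.67081 <1
  x=-3.401: |R|=0.49470 <1
  x=-8.372: |R|=1.02247 >1
  x=-8.306: |R|=1.01859 >1
  x=-8.304: |R|=1.01847 >1
Interval (-8.0000, 0).

z∈(-8.0000,0).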